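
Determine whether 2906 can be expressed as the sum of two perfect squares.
35² + 41² (a=35, b=41)

Factorization: 2906 = 2 × 1453
By Fermat: n is sum of two squares iff every prime p ≡ 3 (mod 4) appears to even power.
All primes ≡ 3 (mod 4) appear to even power.
Search a = 0, 1, 2, … for 2906 - a² a perfect square: first hit at a = 35: 2906 - 1225 = 1681 = 41².
2906 = 35² + 41² = 1225 + 1681 ✓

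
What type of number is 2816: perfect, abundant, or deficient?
abundant

Proper divisors of 2816: sum = 1 + 2 + 4 + 8 + 11 + 16 + 22 + 32 + ... + 256 + 352 + 704 + 1408 (17 divisors) = 3316
Since 3316 > 2816, 2816 is abundant.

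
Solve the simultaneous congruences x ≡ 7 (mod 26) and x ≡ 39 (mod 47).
1073

Using Chinese Remainder Theorem:
M = 26 × 47 = 1222
M1 = 47, M2 = 26
y1 = 47^(-1) mod 26 = 5
y2 = 26^(-1) mod 47 = 38
x = (7×47×5 + 39×26×38) mod 1222 = 1073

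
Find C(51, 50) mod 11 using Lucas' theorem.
7

Using Lucas' theorem:
Write n=51 and k=50 in base 11:
n in base 11: [4, 7]
k in base 11: [4, 6]
C(51,50) mod 11 = ∏ C(n_i, k_i) mod 11
Digit binomials (mod 11): C(4,4) = 1; C(7,6) = 7
Product: 1 × 7 = 7 ≡ 7 (mod 11)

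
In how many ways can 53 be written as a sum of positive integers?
329931

p(n) counts ways to write n as a sum of positive integers (order ignored).
Euler's pentagonal recurrence: p(k) = p(k-1) + p(k-2) - p(k-5) - p(k-7) + p(k-12) + p(k-15) - ... (offsets j(3j∓1)/2, signs ++--, p(0)=1, p(<0)=0).
DP table for k = 0..52: p(0)=1, p(1)=1, p(2)=2, p(3)=3, p(4)=5, p(5)=7, p(6)=11, p(7)=15, p(8)=22, p(9)=30, p(10)=42, p(11)=56, p(12)=77, p(13)=101, p(14)=135, p(15)=176, p(16)=231, p(17)=297, p(18)=385, p(19)=490, p(20)=627, p(21)=792, p(22)=1002, p(23)=1255, p(24)=1575, p(25)=1958, p(26)=2436, p(27)=3010, p(28)=3718, p(29)=4565, p(30)=5604, p(31)=6842, p(32)=8349, p(33)=10143, p(34)=12310, p(35)=14883, p(36)=17977, p(37)=21637, p(38)=26015, p(39)=31185, p(40)=37338, p(41)=44583, p(42)=53174, p(43)=63261, p(44)=75175, p(45)=89134, p(46)=105558, p(47)=124754, p(48)=147273, p(49)=173525, p(50)=204226, p(51)=239943, p(52)=281589.
Final step: p(53) = p(52) + p(51) - p(48) - p(46) + p(41) + p(38) - p(31) - p(27) + p(18) + p(13) - p(2)
= 281589 + 239943 - 147273 - 105558 + 44583 + 26015 - 6842 - 3010 + 385 + 101 - 2
= 329931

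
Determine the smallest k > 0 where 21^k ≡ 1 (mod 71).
70

71 is prime, so ord(21) divides φ(71) = 70.
Divisors of 70: 1, 2, 5, 7, 10, 14, 35, 70.
Repeated squaring: 21^1 ≡ 21, 21^2 ≡ 15, 21^4 ≡ 12, 21^8 ≡ 2, 21^16 ≡ 4, 21^32 ≡ 16, 21^64 ≡ 43 (mod 71).
Test 21^d mod 71 for each divisor d in increasing order:
21^1 ≡ 21
21^2 ≡ 15
21^5 = 21^4·21^1 ≡ 39
21^7 = 21^4·21^2·21^1 ≡ 17
21^10 = 21^8·21^2 ≡ 30
21^14 = 21^8·21^4·21^2 ≡ 5
21^35 = 21^32·21^2·21^1 ≡ 70
21^70 = 21^64·21^4·21^2 ≡ 1  ← first divisor giving 1
The order is 70.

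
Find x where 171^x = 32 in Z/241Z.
70

Baby-step giant-step with step n = ⌈√241⌉ = 16.
Baby steps 171^j mod 241 (j:value) for j=0..15: 0:1, 1:171, 2:80, 3:184, 4:134, 5:19, 6:116, 7:74, 8:122, 9:136, 10:120, 11:35, 12:201, 13:149, 14:174, 15:111.
Giant-step multiplier: 171^(-16) ≡ 171^(240-16) = 171^224 ≡ 54 (mod 241).
Giant steps γ_i = 32·54^i mod 241: γ_0=32, γ_1=41, γ_2=45, γ_3=20, γ_4=116 (in table at j=6).
x = i·n + j = 4·16 + 6 = 70.
Check: 171^70 ≡ 32 (mod 241).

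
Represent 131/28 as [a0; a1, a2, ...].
[4; 1, 2, 9]

Euclidean algorithm steps:
131 = 4 × 28 + 19
28 = 1 × 19 + 9
19 = 2 × 9 + 1
9 = 9 × 1 + 0
Continued fraction: [4; 1, 2, 9]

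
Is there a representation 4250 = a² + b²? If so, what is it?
5² + 65² (a=5, b=65)

Factorization: 4250 = 2 × 5^3 × 17
By Fermat: n is sum of two squares iff every prime p ≡ 3 (mod 4) appears to even power.
All primes ≡ 3 (mod 4) appear to even power.
Search a = 0, 1, 2, … for 4250 - a² a perfect square: first hit at a = 5: 4250 - 25 = 4225 = 65².
4250 = 5² + 65² = 25 + 4225 ✓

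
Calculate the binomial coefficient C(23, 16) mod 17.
0

Using Lucas' theorem:
Write n=23 and k=16 in base 17:
n in base 17: [1, 6]
k in base 17: [0, 16]
C(23,16) mod 17 = ∏ C(n_i, k_i) mod 17
Digit binomials (mod 17): C(1,0) = 1; C(6,16) = 0 (k_i > n_i)
Product: 1 × 0 = 0 ≡ 0 (mod 17)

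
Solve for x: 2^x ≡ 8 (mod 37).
3

Baby-step giant-step with step n = ⌈√37⌉ = 7.
Baby steps 2^j mod 37 (j:value) for j=0..6: 0:1, 1:2, 2:4, 3:8, 4:16, 5:32, 6:27.
h = 8 is already in the table at j=3, so x = 3.
Check: 2^3 ≡ 8 (mod 37).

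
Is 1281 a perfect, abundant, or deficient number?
deficient

Proper divisors of 1281: sum = 1 + 3 + 7 + 21 + 61 + 183 + 427 = 703
Since 703 < 1281, 1281 is deficient.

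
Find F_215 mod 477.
1

Matrix identity: Q^n = [[F_(n+1), F_n], [F_n, F_(n-1)]] with Q = [[1,1],[1,0]].
n = 215 = 11010111₂. Square-and-multiply, entries mod 477:
Q^1 = [[1,1],[1,0]]
Q^3 = (Q^1)²·Q = [[3,2],[2,1]]
Q^6 = (Q^3)² = [[13,8],[8,5]]
Q^13 = (Q^6)²·Q = [[377,233],[233,144]]
Q^26 = (Q^13)² = [[371,235],[235,136]]
Q^53 = (Q^26)²·Q = [[53,158],[158,372]]
Q^107 = (Q^53)²·Q = [[0,107],[107,370]]
Q^215 = (Q^107)²·Q = [[0,1],[1,476]]
F_215 mod 477 = Q^215[0][1] = 1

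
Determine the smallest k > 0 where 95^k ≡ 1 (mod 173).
43

173 is prime, so ord(95) divides φ(173) = 172.
Divisors of 172: 1, 2, 4, 43, 86, 172.
Repeated squaring: 95^1 ≡ 95, 95^2 ≡ 29, 95^4 ≡ 149, 95^8 ≡ 57, 95^16 ≡ 135, 95^32 ≡ 60, 95^64 ≡ 140, 95^128 ≡ 51 (mod 173).
Test 95^d mod 173 for each divisor d in increasing order:
95^1 ≡ 95
95^2 ≡ 29
95^4 ≡ 149
95^43 = 95^32·95^8·95^2·95^1 ≡ 1  ← first divisor giving 1
The order is 43.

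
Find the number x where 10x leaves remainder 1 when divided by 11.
10

gcd(10, 11) = 1, so the inverse exists.
Extended Euclidean algorithm on (11, 10):
11 = 1 × 10 + 1  ⟹  1 = (1)·11 + (-1)·10
So (-1)·10 ≡ 1 (mod 11), i.e. 10^(-1) ≡ -1 ≡ 10 (mod 11).
Check: 10 × 10 = 100 ≡ 1 (mod 11)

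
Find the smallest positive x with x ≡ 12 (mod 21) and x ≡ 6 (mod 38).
348

Using Chinese Remainder Theorem:
M = 21 × 38 = 798
M1 = 38, M2 = 21
y1 = 38^(-1) mod 21 = 5
y2 = 21^(-1) mod 38 = 29
x = (12×38×5 + 6×21×29) mod 798 = 348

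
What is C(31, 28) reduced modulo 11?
7

Using Lucas' theorem:
Write n=31 and k=28 in base 11:
n in base 11: [2, 9]
k in base 11: [2, 6]
C(31,28) mod 11 = ∏ C(n_i, k_i) mod 11
Digit binomials (mod 11): C(2,2) = 1; C(9,6) = 84 ≡ 7
Product: 1 × 7 = 7 ≡ 7 (mod 11)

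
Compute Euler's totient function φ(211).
210

211 = 211
φ(n) = n × ∏(1 - 1/p) for each prime p dividing n
φ(211) = 211 × (1 - 1/211) = 210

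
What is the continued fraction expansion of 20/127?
[0; 6, 2, 1, 6]

Euclidean algorithm steps:
20 = 0 × 127 + 20
127 = 6 × 20 + 7
20 = 2 × 7 + 6
7 = 1 × 6 + 1
6 = 6 × 1 + 0
Continued fraction: [0; 6, 2, 1, 6]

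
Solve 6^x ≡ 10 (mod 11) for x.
5

Baby-step giant-step with step n = ⌈√11⌉ = 4.
Baby steps 6^j mod 11 (j:value) for j=0..3: 0:1, 1:6, 2:3, 3:7.
Giant-step multiplier: 6^(-4) ≡ 6^(10-4) = 6^6 ≡ 5 (mod 11).
Giant steps γ_i = 10·5^i mod 11: γ_0=10, γ_1=6 (in table at j=1).
x = i·n + j = 1·4 + 1 = 5.
Check: 6^5 ≡ 10 (mod 11).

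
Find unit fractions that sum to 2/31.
1/16 + 1/496

Greedy algorithm:
2/31: ceiling(31/2) = 16, use 1/16
1/496: ceiling(496/1) = 496, use 1/496
Result: 2/31 = 1/16 + 1/496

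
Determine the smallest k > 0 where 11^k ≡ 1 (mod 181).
90

181 is prime, so ord(11) divides φ(181) = 180.
Divisors of 180: 1, 2, 3, 4, 5, 6, 9, 10, 12, 15, 18, 20, 30, 36, 45, 60, 90, 180.
Repeated squaring: 11^1 ≡ 11, 11^2 ≡ 121, 11^4 ≡ 161, 11^8 ≡ 38, 11^16 ≡ 177, 11^32 ≡ 16, 11^64 ≡ 75, 11^128 ≡ 14 (mod 181).
Test 11^d mod 181 for each divisor d in increasing order:
11^1 ≡ 11
11^2 ≡ 121
11^3 = 11^2·11^1 ≡ 64
11^4 ≡ 161
11^5 = 11^4·11^1 ≡ 142
11^6 = 11^4·11^2 ≡ 114
11^9 = 11^8·11^1 ≡ 56
11^10 = 11^8·11^2 ≡ 73
11^12 = 11^8·11^4 ≡ 145
11^15 = 11^8·11^4·11^2·11^1 ≡ 49
11^18 = 11^16·11^2 ≡ 59
11^20 = 11^16·11^4 ≡ 80
11^30 = 11^16·11^8·11^4·11^2 ≡ 48
11^36 = 11^32·11^4 ≡ 42
11^45 = 11^32·11^8·11^4·11^1 ≡ 180
11^60 = 11^32·11^16·11^8·11^4 ≡ 132
11^90 = 11^64·11^16·11^8·11^2 ≡ 1  ← first divisor giving 1
The order is 90.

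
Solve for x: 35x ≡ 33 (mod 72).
x ≡ 3 (mod 72)

gcd(35, 72) = 1, which divides 33, so solutions exist.
Find 35^(-1) mod 72 by the extended Euclidean algorithm:
72 = 2 × 35 + 2  ⟹  2 = (1)·72 + (-2)·35
35 = 17 × 2 + 1  ⟹  1 = (-17)·72 + (35)·35
So (35)·35 ≡ 1 (mod 72), i.e. 35^(-1) ≡ 35 (mod 72).
x ≡ 35 × 33 = 1155 ≡ 3 (mod 72).
Check: 35 × 3 = 105 ≡ 33 (mod 72).
Unique solution: x ≡ 3 (mod 72)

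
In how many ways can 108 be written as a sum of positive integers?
483502844

p(n) counts ways to write n as a sum of positive integers (order ignored).
Euler's pentagonal recurrence: p(k) = p(k-1) + p(k-2) - p(k-5) - p(k-7) + p(k-12) + p(k-15) - ... (offsets j(3j∓1)/2, signs ++--, p(0)=1, p(<0)=0).
DP table for k = 0..107: p(0)=1, p(1)=1, p(2)=2, p(3)=3, p(4)=5, p(5)=7, p(6)=11, p(7)=15, p(8)=22, p(9)=30, p(10)=42, p(11)=56, p(12)=77, p(13)=101, p(14)=135, p(15)=176, p(16)=231, p(17)=297, p(18)=385, p(19)=490, p(20)=627, p(21)=792, p(22)=1002, p(23)=1255, p(24)=1575, p(25)=1958, p(26)=2436, p(27)=3010, p(28)=3718, p(29)=4565, p(30)=5604, p(31)=6842, p(32)=8349, p(33)=10143, p(34)=12310, p(35)=14883, p(36)=17977, p(37)=21637, p(38)=26015, p(39)=31185, p(40)=37338, p(41)=44583, p(42)=53174, p(43)=63261, p(44)=75175, p(45)=89134, p(46)=105558, p(47)=124754, p(48)=147273, p(49)=173525, p(50)=204226, p(51)=239943, p(52)=281589, p(53)=329931, p(54)=386155, p(55)=451276, p(56)=526823, p(57)=614154, p(58)=715220, p(59)=831820, p(60)=966467, p(61)=1121505, p(62)=1300156, p(63)=1505499, p(64)=1741630, p(65)=2012558, p(66)=2323520, p(67)=2679689, p(68)=3087735, p(69)=3554345, p(70)=4087968, p(71)=4697205, p(72)=5392783, p(73)=6185689, p(74)=7089500, p(75)=8118264, p(76)=9289091, p(77)=10619863, p(78)=12132164, p(79)=13848650, p(80)=15796476, p(81)=18004327, p(82)=20506255, p(83)=23338469, p(84)=26543660, p(85)=30167357, p(86)=34262962, p(87)=38887673, p(88)=44108109, p(89)=49995925, p(90)=56634173, p(91)=64112359, p(92)=72533807, p(93)=82010177, p(94)=92669720, p(95)=104651419, p(96)=118114304, p(97)=133230930, p(98)=150198136, p(99)=169229875, p(100)=190569292, p(101)=214481126, p(102)=241265379, p(103)=271248950, p(104)=304801365, p(105)=342325709, p(106)=384276336, p(107)=431149389.
Final step: p(108) = p(107) + p(106) - p(103) - p(101) + p(96) + p(93) - p(86) - p(82) + p(73) + p(68) - p(57) - p(51) + p(38) + p(31) - p(16) - p(8)
= 431149389 + 384276336 - 271248950 - 214481126 + 118114304 + 82010177 - 34262962 - 20506255 + 6185689 + 3087735 - 614154 - 239943 + 26015 + 6842 - 231 - 22
= 483502844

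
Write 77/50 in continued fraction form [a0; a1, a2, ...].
[1; 1, 1, 5, 1, 3]

Euclidean algorithm steps:
77 = 1 × 50 + 27
50 = 1 × 27 + 23
27 = 1 × 23 + 4
23 = 5 × 4 + 3
4 = 1 × 3 + 1
3 = 3 × 1 + 0
Continued fraction: [1; 1, 1, 5, 1, 3]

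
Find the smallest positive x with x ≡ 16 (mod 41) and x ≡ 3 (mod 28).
1123

Using Chinese Remainder Theorem:
M = 41 × 28 = 1148
M1 = 28, M2 = 41
y1 = 28^(-1) mod 41 = 22
y2 = 41^(-1) mod 28 = 13
x = (16×28×22 + 3×41×13) mod 1148 = 1123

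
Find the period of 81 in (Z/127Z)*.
63

127 is prime, so ord(81) divides φ(127) = 126.
Divisors of 126: 1, 2, 3, 6, 7, 9, 14, 18, 21, 42, 63, 126.
Repeated squaring: 81^1 ≡ 81, 81^2 ≡ 84, 81^4 ≡ 71, 81^8 ≡ 88, 81^16 ≡ 124, 81^32 ≡ 9, 81^64 ≡ 81 (mod 127).
Test 81^d mod 127 for each divisor d in increasing order:
81^1 ≡ 81
81^2 ≡ 84
81^3 = 81^2·81^1 ≡ 73
81^6 = 81^4·81^2 ≡ 122
81^7 = 81^4·81^2·81^1 ≡ 103
81^9 = 81^8·81^1 ≡ 16
81^14 = 81^8·81^4·81^2 ≡ 68
81^18 = 81^16·81^2 ≡ 2
81^21 = 81^16·81^4·81^1 ≡ 19
81^42 = 81^32·81^8·81^2 ≡ 107
81^63 = 81^32·81^16·81^8·81^4·81^2·81^1 ≡ 1  ← first divisor giving 1
The order is 63.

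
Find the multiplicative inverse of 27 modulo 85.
63

gcd(27, 85) = 1, so the inverse exists.
Extended Euclidean algorithm on (85, 27):
85 = 3 × 27 + 4  ⟹  4 = (1)·85 + (-3)·27
27 = 6 × 4 + 3  ⟹  3 = (-6)·85 + (19)·27
4 = 1 × 3 + 1  ⟹  1 = (7)·85 + (-22)·27
So (-22)·27 ≡ 1 (mod 85), i.e. 27^(-1) ≡ -22 ≡ 63 (mod 85).
Check: 27 × 63 = 1701 ≡ 1 (mod 85)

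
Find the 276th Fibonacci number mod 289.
9

Matrix identity: Q^n = [[F_(n+1), F_n], [F_n, F_(n-1)]] with Q = [[1,1],[1,0]].
n = 276 = 100010100₂. Square-and-multiply, entries mod 289:
Q^1 = [[1,1],[1,0]]
Q^2 = (Q^1)² = [[2,1],[1,1]]
Q^4 = (Q^2)² = [[5,3],[3,2]]
Q^8 = (Q^4)² = [[34,21],[21,13]]
Q^17 = (Q^8)²·Q = [[272,152],[152,120]]
Q^34 = (Q^17)² = [[273,50],[50,223]]
Q^69 = (Q^34)²·Q = [[101,155],[155,235]]
Q^138 = (Q^69)² = [[124,60],[60,64]]
Q^276 = (Q^138)² = [[191,9],[9,182]]
F_276 mod 289 = Q^276[0][1] = 9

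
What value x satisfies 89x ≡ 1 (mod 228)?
41

gcd(89, 228) = 1, so the inverse exists.
Extended Euclidean algorithm on (228, 89):
228 = 2 × 89 + 50  ⟹  50 = (1)·228 + (-2)·89
89 = 1 × 50 + 39  ⟹  39 = (-1)·228 + (3)·89
50 = 1 × 39 + 11  ⟹  11 = (2)·228 + (-5)·89
39 = 3 × 11 + 6  ⟹  6 = (-7)·228 + (18)·89
11 = 1 × 6 + 5  ⟹  5 = (9)·228 + (-23)·89
6 = 1 × 5 + 1  ⟹  1 = (-16)·228 + (41)·89
So (41)·89 ≡ 1 (mod 228), i.e. 89^(-1) ≡ 41 (mod 228).
Check: 89 × 41 = 3649 ≡ 1 (mod 228)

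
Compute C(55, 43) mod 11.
0

Using Lucas' theorem:
Write n=55 and k=43 in base 11:
n in base 11: [5, 0]
k in base 11: [3, 10]
C(55,43) mod 11 = ∏ C(n_i, k_i) mod 11
Digit binomials (mod 11): C(5,3) = 10; C(0,10) = 0 (k_i > n_i)
Product: 10 × 0 = 0 ≡ 0 (mod 11)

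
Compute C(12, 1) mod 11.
1

Using Lucas' theorem:
Write n=12 and k=1 in base 11:
n in base 11: [1, 1]
k in base 11: [0, 1]
C(12,1) mod 11 = ∏ C(n_i, k_i) mod 11
Digit binomials (mod 11): C(1,0) = 1; C(1,1) = 1
Product: 1 × 1 = 1 ≡ 1 (mod 11)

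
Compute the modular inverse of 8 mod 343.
43

gcd(8, 343) = 1, so the inverse exists.
Extended Euclidean algorithm on (343, 8):
343 = 42 × 8 + 7  ⟹  7 = (1)·343 + (-42)·8
8 = 1 × 7 + 1  ⟹  1 = (-1)·343 + (43)·8
So (43)·8 ≡ 1 (mod 343), i.e. 8^(-1) ≡ 43 (mod 343).
Check: 8 × 43 = 344 ≡ 1 (mod 343)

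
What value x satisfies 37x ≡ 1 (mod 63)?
46

gcd(37, 63) = 1, so the inverse exists.
Extended Euclidean algorithm on (63, 37):
63 = 1 × 37 + 26  ⟹  26 = (1)·63 + (-1)·37
37 = 1 × 26 + 11  ⟹  11 = (-1)·63 + (2)·37
26 = 2 × 11 + 4  ⟹  4 = (3)·63 + (-5)·37
11 = 2 × 4 + 3  ⟹  3 = (-7)·63 + (12)·37
4 = 1 × 3 + 1  ⟹  1 = (10)·63 + (-17)·37
So (-17)·37 ≡ 1 (mod 63), i.e. 37^(-1) ≡ -17 ≡ 46 (mod 63).
Check: 37 × 46 = 1702 ≡ 1 (mod 63)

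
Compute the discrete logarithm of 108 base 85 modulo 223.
33

Baby-step giant-step with step n = ⌈√223⌉ = 15.
Baby steps 85^j mod 223 (j:value) for j=0..14: 0:1, 1:85, 2:89, 3:206, 4:116, 5:48, 6:66, 7:35, 8:76, 9:216, 10:74, 11:46, 12:119, 13:80, 14:110.
Giant-step multiplier: 85^(-15) ≡ 85^(222-15) = 85^207 ≡ 209 (mod 223).
Giant steps γ_i = 108·209^i mod 223: γ_0=108, γ_1=49, γ_2=206 (in table at j=3).
x = i·n + j = 2·15 + 3 = 33.
Check: 85^33 ≡ 108 (mod 223).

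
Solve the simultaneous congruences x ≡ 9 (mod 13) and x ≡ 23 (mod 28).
191

Using Chinese Remainder Theorem:
M = 13 × 28 = 364
M1 = 28, M2 = 13
y1 = 28^(-1) mod 13 = 7
y2 = 13^(-1) mod 28 = 13
x = (9×28×7 + 23×13×13) mod 364 = 191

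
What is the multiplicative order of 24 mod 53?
13

53 is prime, so ord(24) divides φ(53) = 52.
Divisors of 52: 1, 2, 4, 13, 26, 52.
Repeated squaring: 24^1 ≡ 24, 24^2 ≡ 46, 24^4 ≡ 49, 24^8 ≡ 16, 24^16 ≡ 44, 24^32 ≡ 28 (mod 53).
Test 24^d mod 53 for each divisor d in increasing order:
24^1 ≡ 24
24^2 ≡ 46
24^4 ≡ 49
24^13 = 24^8·24^4·24^1 ≡ 1  ← first divisor giving 1
The order is 13.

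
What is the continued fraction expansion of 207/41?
[5; 20, 2]

Euclidean algorithm steps:
207 = 5 × 41 + 2
41 = 20 × 2 + 1
2 = 2 × 1 + 0
Continued fraction: [5; 20, 2]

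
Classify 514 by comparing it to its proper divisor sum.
deficient

Proper divisors of 514: sum = 1 + 2 + 257 = 260
Since 260 < 514, 514 is deficient.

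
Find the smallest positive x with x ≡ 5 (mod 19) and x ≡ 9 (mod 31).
195

Using Chinese Remainder Theorem:
M = 19 × 31 = 589
M1 = 31, M2 = 19
y1 = 31^(-1) mod 19 = 8
y2 = 19^(-1) mod 31 = 18
x = (5×31×8 + 9×19×18) mod 589 = 195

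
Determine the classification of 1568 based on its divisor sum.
abundant

Proper divisors of 1568: sum = 1 + 2 + 4 + 7 + 8 + 14 + 16 + 28 + ... + 196 + 224 + 392 + 784 (17 divisors) = 2023
Since 2023 > 1568, 1568 is abundant.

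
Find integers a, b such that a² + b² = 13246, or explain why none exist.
Not possible

Factorization: 13246 = 2 × 37 × 179
By Fermat: n is sum of two squares iff every prime p ≡ 3 (mod 4) appears to even power.
Prime(s) ≡ 3 (mod 4) with odd exponent: [(179, 1)]
Therefore 13246 cannot be expressed as a² + b².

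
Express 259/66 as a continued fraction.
[3; 1, 12, 5]

Euclidean algorithm steps:
259 = 3 × 66 + 61
66 = 1 × 61 + 5
61 = 12 × 5 + 1
5 = 5 × 1 + 0
Continued fraction: [3; 1, 12, 5]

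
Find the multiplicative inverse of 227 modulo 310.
183

gcd(227, 310) = 1, so the inverse exists.
Extended Euclidean algorithm on (310, 227):
310 = 1 × 227 + 83  ⟹  83 = (1)·310 + (-1)·227
227 = 2 × 83 + 61  ⟹  61 = (-2)·310 + (3)·227
83 = 1 × 61 + 22  ⟹  22 = (3)·310 + (-4)·227
61 = 2 × 22 + 17  ⟹  17 = (-8)·310 + (11)·227
22 = 1 × 17 + 5  ⟹  5 = (11)·310 + (-15)·227
17 = 3 × 5 + 2  ⟹  2 = (-41)·310 + (56)·227
5 = 2 × 2 + 1  ⟹  1 = (93)·310 + (-127)·227
So (-127)·227 ≡ 1 (mod 310), i.e. 227^(-1) ≡ -127 ≡ 183 (mod 310).
Check: 227 × 183 = 41541 ≡ 1 (mod 310)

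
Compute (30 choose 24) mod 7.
0

Using Lucas' theorem:
Write n=30 and k=24 in base 7:
n in base 7: [4, 2]
k in base 7: [3, 3]
C(30,24) mod 7 = ∏ C(n_i, k_i) mod 7
Digit binomials (mod 7): C(4,3) = 4; C(2,3) = 0 (k_i > n_i)
Product: 4 × 0 = 0 ≡ 0 (mod 7)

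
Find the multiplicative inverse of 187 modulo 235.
93

gcd(187, 235) = 1, so the inverse exists.
Extended Euclidean algorithm on (235, 187):
235 = 1 × 187 + 48  ⟹  48 = (1)·235 + (-1)·187
187 = 3 × 48 + 43  ⟹  43 = (-3)·235 + (4)·187
48 = 1 × 43 + 5  ⟹  5 = (4)·235 + (-5)·187
43 = 8 × 5 + 3  ⟹  3 = (-35)·235 + (44)·187
5 = 1 × 3 + 2  ⟹  2 = (39)·235 + (-49)·187
3 = 1 × 2 + 1  ⟹  1 = (-74)·235 + (93)·187
So (93)·187 ≡ 1 (mod 235), i.e. 187^(-1) ≡ 93 (mod 235).
Check: 187 × 93 = 17391 ≡ 1 (mod 235)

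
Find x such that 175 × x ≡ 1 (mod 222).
85

gcd(175, 222) = 1, so the inverse exists.
Extended Euclidean algorithm on (222, 175):
222 = 1 × 175 + 47  ⟹  47 = (1)·222 + (-1)·175
175 = 3 × 47 + 34  ⟹  34 = (-3)·222 + (4)·175
47 = 1 × 34 + 13  ⟹  13 = (4)·222 + (-5)·175
34 = 2 × 13 + 8  ⟹  8 = (-11)·222 + (14)·175
13 = 1 × 8 + 5  ⟹  5 = (15)·222 + (-19)·175
8 = 1 × 5 + 3  ⟹  3 = (-26)·222 + (33)·175
5 = 1 × 3 + 2  ⟹  2 = (41)·222 + (-52)·175
3 = 1 × 2 + 1  ⟹  1 = (-67)·222 + (85)·175
So (85)·175 ≡ 1 (mod 222), i.e. 175^(-1) ≡ 85 (mod 222).
Check: 175 × 85 = 14875 ≡ 1 (mod 222)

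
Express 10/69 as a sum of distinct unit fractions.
1/7 + 1/483

Greedy algorithm:
10/69: ceiling(69/10) = 7, use 1/7
1/483: ceiling(483/1) = 483, use 1/483
Result: 10/69 = 1/7 + 1/483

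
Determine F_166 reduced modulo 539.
393

Matrix identity: Q^n = [[F_(n+1), F_n], [F_n, F_(n-1)]] with Q = [[1,1],[1,0]].
n = 166 = 10100110₂. Square-and-multiply, entries mod 539:
Q^1 = [[1,1],[1,0]]
Q^2 = (Q^1)² = [[2,1],[1,1]]
Q^5 = (Q^2)²·Q = [[8,5],[5,3]]
Q^10 = (Q^5)² = [[89,55],[55,34]]
Q^20 = (Q^10)² = [[166,297],[297,408]]
Q^41 = (Q^20)²·Q = [[34,419],[419,154]]
Q^83 = (Q^41)²·Q = [[3,464],[464,78]]
Q^166 = (Q^83)² = [[244,393],[393,390]]
F_166 mod 539 = Q^166[0][1] = 393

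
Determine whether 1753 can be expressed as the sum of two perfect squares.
27² + 32² (a=27, b=32)

Factorization: 1753 = 1753
By Fermat: n is sum of two squares iff every prime p ≡ 3 (mod 4) appears to even power.
All primes ≡ 3 (mod 4) appear to even power.
Search a = 0, 1, 2, … for 1753 - a² a perfect square: first hit at a = 27: 1753 - 729 = 1024 = 32².
1753 = 27² + 32² = 729 + 1024 ✓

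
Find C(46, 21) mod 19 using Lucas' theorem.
18

Using Lucas' theorem:
Write n=46 and k=21 in base 19:
n in base 19: [2, 8]
k in base 19: [1, 2]
C(46,21) mod 19 = ∏ C(n_i, k_i) mod 19
Digit binomials (mod 19): C(2,1) = 2; C(8,2) = 28 ≡ 9
Product: 2 × 9 = 18 ≡ 18 (mod 19)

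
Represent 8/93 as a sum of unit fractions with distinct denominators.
1/12 + 1/372

Greedy algorithm:
8/93: ceiling(93/8) = 12, use 1/12
1/372: ceiling(372/1) = 372, use 1/372
Result: 8/93 = 1/12 + 1/372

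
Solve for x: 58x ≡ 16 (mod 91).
x ≡ 85 (mod 91)

gcd(58, 91) = 1, which divides 16, so solutions exist.
Find 58^(-1) mod 91 by the extended Euclidean algorithm:
91 = 1 × 58 + 33  ⟹  33 = (1)·91 + (-1)·58
58 = 1 × 33 + 25  ⟹  25 = (-1)·91 + (2)·58
33 = 1 × 25 + 8  ⟹  8 = (2)·91 + (-3)·58
25 = 3 × 8 + 1  ⟹  1 = (-7)·91 + (11)·58
So (11)·58 ≡ 1 (mod 91), i.e. 58^(-1) ≡ 11 (mod 91).
x ≡ 11 × 16 = 176 ≡ 85 (mod 91).
Check: 58 × 85 = 4930 ≡ 16 (mod 91).
Unique solution: x ≡ 85 (mod 91)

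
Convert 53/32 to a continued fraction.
[1; 1, 1, 1, 10]

Euclidean algorithm steps:
53 = 1 × 32 + 21
32 = 1 × 21 + 11
21 = 1 × 11 + 10
11 = 1 × 10 + 1
10 = 10 × 1 + 0
Continued fraction: [1; 1, 1, 1, 10]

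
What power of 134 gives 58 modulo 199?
44

Baby-step giant-step with step n = ⌈√199⌉ = 15.
Baby steps 134^j mod 199 (j:value) for j=0..14: 0:1, 1:134, 2:46, 3:194, 4:126, 5:168, 6:25, 7:166, 8:155, 9:74, 10:165, 11:21, 12:28, 13:170, 14:94.
Giant-step multiplier: 134^(-15) ≡ 134^(198-15) = 134^183 ≡ 27 (mod 199).
Giant steps γ_i = 58·27^i mod 199: γ_0=58, γ_1=173, γ_2=94 (in table at j=14).
x = i·n + j = 2·15 + 14 = 44.
Check: 134^44 ≡ 58 (mod 199).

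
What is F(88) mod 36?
15

Matrix identity: Q^n = [[F_(n+1), F_n], [F_n, F_(n-1)]] with Q = [[1,1],[1,0]].
n = 88 = 1011000₂. Square-and-multiply, entries mod 36:
Q^1 = [[1,1],[1,0]]
Q^2 = (Q^1)² = [[2,1],[1,1]]
Q^5 = (Q^2)²·Q = [[8,5],[5,3]]
Q^11 = (Q^5)²·Q = [[0,17],[17,19]]
Q^22 = (Q^11)² = [[1,35],[35,2]]
Q^44 = (Q^22)² = [[2,33],[33,5]]
Q^88 = (Q^44)² = [[13,15],[15,34]]
F_88 mod 36 = Q^88[0][1] = 15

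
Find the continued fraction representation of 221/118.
[1; 1, 6, 1, 6, 2]

Euclidean algorithm steps:
221 = 1 × 118 + 103
118 = 1 × 103 + 15
103 = 6 × 15 + 13
15 = 1 × 13 + 2
13 = 6 × 2 + 1
2 = 2 × 1 + 0
Continued fraction: [1; 1, 6, 1, 6, 2]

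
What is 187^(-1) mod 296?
19

gcd(187, 296) = 1, so the inverse exists.
Extended Euclidean algorithm on (296, 187):
296 = 1 × 187 + 109  ⟹  109 = (1)·296 + (-1)·187
187 = 1 × 109 + 78  ⟹  78 = (-1)·296 + (2)·187
109 = 1 × 78 + 31  ⟹  31 = (2)·296 + (-3)·187
78 = 2 × 31 + 16  ⟹  16 = (-5)·296 + (8)·187
31 = 1 × 16 + 15  ⟹  15 = (7)·296 + (-11)·187
16 = 1 × 15 + 1  ⟹  1 = (-12)·296 + (19)·187
So (19)·187 ≡ 1 (mod 296), i.e. 187^(-1) ≡ 19 (mod 296).
Check: 187 × 19 = 3553 ≡ 1 (mod 296)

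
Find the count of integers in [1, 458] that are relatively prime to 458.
228

458 = 2 × 229
φ(n) = n × ∏(1 - 1/p) for each prime p dividing n
φ(458) = 458 × (1 - 1/2) × (1 - 1/229) = 228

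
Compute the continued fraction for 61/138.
[0; 2, 3, 1, 4, 3]

Euclidean algorithm steps:
61 = 0 × 138 + 61
138 = 2 × 61 + 16
61 = 3 × 16 + 13
16 = 1 × 13 + 3
13 = 4 × 3 + 1
3 = 3 × 1 + 0
Continued fraction: [0; 2, 3, 1, 4, 3]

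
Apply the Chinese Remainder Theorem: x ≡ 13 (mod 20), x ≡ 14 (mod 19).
33

Using Chinese Remainder Theorem:
M = 20 × 19 = 380
M1 = 19, M2 = 20
y1 = 19^(-1) mod 20 = 19
y2 = 20^(-1) mod 19 = 1
x = (13×19×19 + 14×20×1) mod 380 = 33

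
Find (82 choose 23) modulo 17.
10

Using Lucas' theorem:
Write n=82 and k=23 in base 17:
n in base 17: [4, 14]
k in base 17: [1, 6]
C(82,23) mod 17 = ∏ C(n_i, k_i) mod 17
Digit binomials (mod 17): C(4,1) = 4; C(14,6) = 3003 ≡ 11
Product: 4 × 11 = 44 ≡ 10 (mod 17)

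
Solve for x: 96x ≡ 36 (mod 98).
x ≡ 31 (mod 49)

gcd(96, 98) = 2, which divides 36, so solutions exist.
Divide through by 2: 48x ≡ 18 (mod 49).
Find 48^(-1) mod 49 by the extended Euclidean algorithm:
49 = 1 × 48 + 1  ⟹  1 = (1)·49 + (-1)·48
So (-1)·48 ≡ 1 (mod 49), i.e. 48^(-1) ≡ -1 ≡ 48 (mod 49).
x ≡ 48 × 18 = 864 ≡ 31 (mod 49).
Check: 96 × 31 = 2976 ≡ 36 (mod 98).
x ≡ 31 (mod 49), giving 2 solutions mod 98.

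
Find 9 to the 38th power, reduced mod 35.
11

Repeated squaring. Binary of 38 = 100110.
9^1 ≡ 9 (mod 35); 9^2 ≡ 11 (mod 35); 9^4 ≡ 16 (mod 35); 9^8 ≡ 11 (mod 35); 9^16 ≡ 16 (mod 35); 9^32 ≡ 11 (mod 35)
9^38 = 9^2 × 9^4 × 9^32 ≡ 11 (mod 35)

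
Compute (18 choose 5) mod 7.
0

Using Lucas' theorem:
Write n=18 and k=5 in base 7:
n in base 7: [2, 4]
k in base 7: [0, 5]
C(18,5) mod 7 = ∏ C(n_i, k_i) mod 7
Digit binomials (mod 7): C(2,0) = 1; C(4,5) = 0 (k_i > n_i)
Product: 1 × 0 = 0 ≡ 0 (mod 7)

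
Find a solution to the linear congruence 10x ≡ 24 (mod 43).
x ≡ 11 (mod 43)

gcd(10, 43) = 1, which divides 24, so solutions exist.
Find 10^(-1) mod 43 by the extended Euclidean algorithm:
43 = 4 × 10 + 3  ⟹  3 = (1)·43 + (-4)·10
10 = 3 × 3 + 1  ⟹  1 = (-3)·43 + (13)·10
So (13)·10 ≡ 1 (mod 43), i.e. 10^(-1) ≡ 13 (mod 43).
x ≡ 13 × 24 = 312 ≡ 11 (mod 43).
Check: 10 × 11 = 110 ≡ 24 (mod 43).
Unique solution: x ≡ 11 (mod 43)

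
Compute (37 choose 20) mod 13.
10

Using Lucas' theorem:
Write n=37 and k=20 in base 13:
n in base 13: [2, 11]
k in base 13: [1, 7]
C(37,20) mod 13 = ∏ C(n_i, k_i) mod 13
Digit binomials (mod 13): C(2,1) = 2; C(11,7) = 330 ≡ 5
Product: 2 × 5 = 10 ≡ 10 (mod 13)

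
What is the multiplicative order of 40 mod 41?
2

41 is prime, so ord(40) divides φ(41) = 40.
Divisors of 40: 1, 2, 4, 5, 8, 10, 20, 40.
Repeated squaring: 40^1 ≡ 40, 40^2 ≡ 1, 40^4 ≡ 1, 40^8 ≡ 1, 40^16 ≡ 1, 40^32 ≡ 1 (mod 41).
Test 40^d mod 41 for each divisor d in increasing order:
40^1 ≡ 40
40^2 ≡ 1  ← first divisor giving 1
The order is 2.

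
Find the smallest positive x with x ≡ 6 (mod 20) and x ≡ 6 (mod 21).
6

Using Chinese Remainder Theorem:
M = 20 × 21 = 420
M1 = 21, M2 = 20
y1 = 21^(-1) mod 20 = 1
y2 = 20^(-1) mod 21 = 20
x = (6×21×1 + 6×20×20) mod 420 = 6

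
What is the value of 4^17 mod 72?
16

Repeated squaring. Binary of 17 = 10001.
4^1 ≡ 4 (mod 72); 4^2 ≡ 16 (mod 72); 4^4 ≡ 40 (mod 72); 4^8 ≡ 16 (mod 72); 4^16 ≡ 40 (mod 72)
4^17 = 4^1 × 4^16 ≡ 16 (mod 72)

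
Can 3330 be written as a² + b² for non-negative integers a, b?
9² + 57² (a=9, b=57)

Factorization: 3330 = 2 × 3^2 × 5 × 37
By Fermat: n is sum of two squares iff every prime p ≡ 3 (mod 4) appears to even power.
All primes ≡ 3 (mod 4) appear to even power.
Search a = 0, 1, 2, … for 3330 - a² a perfect square: first hit at a = 9: 3330 - 81 = 3249 = 57².
3330 = 9² + 57² = 81 + 3249 ✓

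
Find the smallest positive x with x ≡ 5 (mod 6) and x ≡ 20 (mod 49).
167

Using Chinese Remainder Theorem:
M = 6 × 49 = 294
M1 = 49, M2 = 6
y1 = 49^(-1) mod 6 = 1
y2 = 6^(-1) mod 49 = 41
x = (5×49×1 + 20×6×41) mod 294 = 167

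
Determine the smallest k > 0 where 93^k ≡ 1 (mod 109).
18

109 is prime, so ord(93) divides φ(109) = 108.
Divisors of 108: 1, 2, 3, 4, 6, 9, 12, 18, 27, 36, 54, 108.
Repeated squaring: 93^1 ≡ 93, 93^2 ≡ 38, 93^4 ≡ 27, 93^8 ≡ 75, 93^16 ≡ 66, 93^32 ≡ 105, 93^64 ≡ 16 (mod 109).
Test 93^d mod 109 for each divisor d in increasing order:
93^1 ≡ 93
93^2 ≡ 38
93^3 = 93^2·93^1 ≡ 46
93^4 ≡ 27
93^6 = 93^4·93^2 ≡ 45
93^9 = 93^8·93^1 ≡ 108
93^12 = 93^8·93^4 ≡ 63
93^18 = 93^16·93^2 ≡ 1  ← first divisor giving 1
The order is 18.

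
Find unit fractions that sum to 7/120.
1/18 + 1/360

Greedy algorithm:
7/120: ceiling(120/7) = 18, use 1/18
1/360: ceiling(360/1) = 360, use 1/360
Result: 7/120 = 1/18 + 1/360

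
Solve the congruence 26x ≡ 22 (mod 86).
x ≡ 24 (mod 43)

gcd(26, 86) = 2, which divides 22, so solutions exist.
Divide through by 2: 13x ≡ 11 (mod 43).
Find 13^(-1) mod 43 by the extended Euclidean algorithm:
43 = 3 × 13 + 4  ⟹  4 = (1)·43 + (-3)·13
13 = 3 × 4 + 1  ⟹  1 = (-3)·43 + (10)·13
So (10)·13 ≡ 1 (mod 43), i.e. 13^(-1) ≡ 10 (mod 43).
x ≡ 10 × 11 = 110 ≡ 24 (mod 43).
Check: 26 × 24 = 624 ≡ 22 (mod 86).
x ≡ 24 (mod 43), giving 2 solutions mod 86.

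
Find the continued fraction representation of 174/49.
[3; 1, 1, 4, 2, 2]

Euclidean algorithm steps:
174 = 3 × 49 + 27
49 = 1 × 27 + 22
27 = 1 × 22 + 5
22 = 4 × 5 + 2
5 = 2 × 2 + 1
2 = 2 × 1 + 0
Continued fraction: [3; 1, 1, 4, 2, 2]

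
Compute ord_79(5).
39

79 is prime, so ord(5) divides φ(79) = 78.
Divisors of 78: 1, 2, 3, 6, 13, 26, 39, 78.
Repeated squaring: 5^1 ≡ 5, 5^2 ≡ 25, 5^4 ≡ 72, 5^8 ≡ 49, 5^16 ≡ 31, 5^32 ≡ 13, 5^64 ≡ 11 (mod 79).
Test 5^d mod 79 for each divisor d in increasing order:
5^1 ≡ 5
5^2 ≡ 25
5^3 = 5^2·5^1 ≡ 46
5^6 = 5^4·5^2 ≡ 62
5^13 = 5^8·5^4·5^1 ≡ 23
5^26 = 5^16·5^8·5^2 ≡ 55
5^39 = 5^32·5^4·5^2·5^1 ≡ 1  ← first divisor giving 1
The order is 39.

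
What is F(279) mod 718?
510

Matrix identity: Q^n = [[F_(n+1), F_n], [F_n, F_(n-1)]] with Q = [[1,1],[1,0]].
n = 279 = 100010111₂. Square-and-multiply, entries mod 718:
Q^1 = [[1,1],[1,0]]
Q^2 = (Q^1)² = [[2,1],[1,1]]
Q^4 = (Q^2)² = [[5,3],[3,2]]
Q^8 = (Q^4)² = [[34,21],[21,13]]
Q^17 = (Q^8)²·Q = [[430,161],[161,269]]
Q^34 = (Q^17)² = [[447,531],[531,634]]
Q^69 = (Q^34)²·Q = [[321,710],[710,329]]
Q^139 = (Q^69)²·Q = [[257,431],[431,544]]
Q^279 = (Q^139)²·Q = [[383,510],[510,591]]
F_279 mod 718 = Q^279[0][1] = 510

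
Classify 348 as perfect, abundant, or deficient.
abundant

Proper divisors of 348: sum = 1 + 2 + 3 + 4 + 6 + 12 + 29 + 58 + 87 + 116 + 174 = 492
Since 492 > 348, 348 is abundant.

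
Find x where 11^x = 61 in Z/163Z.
12

Baby-step giant-step with step n = ⌈√163⌉ = 13.
Baby steps 11^j mod 163 (j:value) for j=0..12: 0:1, 1:11, 2:121, 3:27, 4:134, 5:7, 6:77, 7:32, 8:26, 9:123, 10:49, 11:50, 12:61.
h = 61 is already in the table at j=12, so x = 12.
Check: 11^12 ≡ 61 (mod 163).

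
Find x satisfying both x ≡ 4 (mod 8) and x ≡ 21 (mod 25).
196

Using Chinese Remainder Theorem:
M = 8 × 25 = 200
M1 = 25, M2 = 8
y1 = 25^(-1) mod 8 = 1
y2 = 8^(-1) mod 25 = 22
x = (4×25×1 + 21×8×22) mod 200 = 196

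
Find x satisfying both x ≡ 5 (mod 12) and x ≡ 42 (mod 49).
581

Using Chinese Remainder Theorem:
M = 12 × 49 = 588
M1 = 49, M2 = 12
y1 = 49^(-1) mod 12 = 1
y2 = 12^(-1) mod 49 = 45
x = (5×49×1 + 42×12×45) mod 588 = 581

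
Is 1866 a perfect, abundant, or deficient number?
abundant

Proper divisors of 1866: sum = 1 + 2 + 3 + 6 + 311 + 622 + 933 = 1878
Since 1878 > 1866, 1866 is abundant.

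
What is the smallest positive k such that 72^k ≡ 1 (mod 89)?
44

89 is prime, so ord(72) divides φ(89) = 88.
Divisors of 88: 1, 2, 4, 8, 11, 22, 44, 88.
Repeated squaring: 72^1 ≡ 72, 72^2 ≡ 22, 72^4 ≡ 39, 72^8 ≡ 8, 72^16 ≡ 64, 72^32 ≡ 2, 72^64 ≡ 4 (mod 89).
Test 72^d mod 89 for each divisor d in increasing order:
72^1 ≡ 72
72^2 ≡ 22
72^4 ≡ 39
72^8 ≡ 8
72^11 = 72^8·72^2·72^1 ≡ 34
72^22 = 72^16·72^4·72^2 ≡ 88
72^44 = 72^32·72^8·72^4 ≡ 1  ← first divisor giving 1
The order is 44.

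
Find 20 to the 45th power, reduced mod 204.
80

Repeated squaring. Binary of 45 = 101101.
20^1 ≡ 20 (mod 204); 20^2 ≡ 196 (mod 204); 20^4 ≡ 64 (mod 204); 20^8 ≡ 16 (mod 204); 20^16 ≡ 52 (mod 204); 20^32 ≡ 52 (mod 204)
20^45 = 20^1 × 20^4 × 20^8 × 20^32 ≡ 80 (mod 204)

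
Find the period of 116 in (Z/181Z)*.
18

181 is prime, so ord(116) divides φ(181) = 180.
Divisors of 180: 1, 2, 3, 4, 5, 6, 9, 10, 12, 15, 18, 20, 30, 36, 45, 60, 90, 180.
Repeated squaring: 116^1 ≡ 116, 116^2 ≡ 62, 116^4 ≡ 43, 116^8 ≡ 39, 116^16 ≡ 73, 116^32 ≡ 80, 116^64 ≡ 65, 116^128 ≡ 62 (mod 181).
Test 116^d mod 181 for each divisor d in increasing order:
116^1 ≡ 116
116^2 ≡ 62
116^3 = 116^2·116^1 ≡ 133
116^4 ≡ 43
116^5 = 116^4·116^1 ≡ 101
116^6 = 116^4·116^2 ≡ 132
116^9 = 116^8·116^1 ≡ 180
116^10 = 116^8·116^2 ≡ 65
116^12 = 116^8·116^4 ≡ 48
116^15 = 116^8·116^4·116^2·116^1 ≡ 49
116^18 = 116^16·116^2 ≡ 1  ← first divisor giving 1
The order is 18.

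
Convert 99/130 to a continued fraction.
[0; 1, 3, 5, 6]

Euclidean algorithm steps:
99 = 0 × 130 + 99
130 = 1 × 99 + 31
99 = 3 × 31 + 6
31 = 5 × 6 + 1
6 = 6 × 1 + 0
Continued fraction: [0; 1, 3, 5, 6]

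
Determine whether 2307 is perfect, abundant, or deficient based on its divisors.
deficient

Proper divisors of 2307: sum = 1 + 3 + 769 = 773
Since 773 < 2307, 2307 is deficient.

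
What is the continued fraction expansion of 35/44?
[0; 1, 3, 1, 8]

Euclidean algorithm steps:
35 = 0 × 44 + 35
44 = 1 × 35 + 9
35 = 3 × 9 + 8
9 = 1 × 8 + 1
8 = 8 × 1 + 0
Continued fraction: [0; 1, 3, 1, 8]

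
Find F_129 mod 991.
368

Matrix identity: Q^n = [[F_(n+1), F_n], [F_n, F_(n-1)]] with Q = [[1,1],[1,0]].
n = 129 = 10000001₂. Square-and-multiply, entries mod 991:
Q^1 = [[1,1],[1,0]]
Q^2 = (Q^1)² = [[2,1],[1,1]]
Q^4 = (Q^2)² = [[5,3],[3,2]]
Q^8 = (Q^4)² = [[34,21],[21,13]]
Q^16 = (Q^8)² = [[606,987],[987,610]]
Q^32 = (Q^16)² = [[582,91],[91,491]]
Q^64 = (Q^32)² = [[155,525],[525,621]]
Q^129 = (Q^64)²·Q = [[467,368],[368,99]]
F_129 mod 991 = Q^129[0][1] = 368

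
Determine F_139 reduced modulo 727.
320

Matrix identity: Q^n = [[F_(n+1), F_n], [F_n, F_(n-1)]] with Q = [[1,1],[1,0]].
n = 139 = 10001011₂. Square-and-multiply, entries mod 727:
Q^1 = [[1,1],[1,0]]
Q^2 = (Q^1)² = [[2,1],[1,1]]
Q^4 = (Q^2)² = [[5,3],[3,2]]
Q^8 = (Q^4)² = [[34,21],[21,13]]
Q^17 = (Q^8)²·Q = [[403,143],[143,260]]
Q^34 = (Q^17)² = [[381,299],[299,82]]
Q^69 = (Q^34)²·Q = [[48,468],[468,307]]
Q^139 = (Q^69)²·Q = [[704,320],[320,384]]
F_139 mod 727 = Q^139[0][1] = 320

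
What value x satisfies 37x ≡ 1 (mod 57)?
37

gcd(37, 57) = 1, so the inverse exists.
Extended Euclidean algorithm on (57, 37):
57 = 1 × 37 + 20  ⟹  20 = (1)·57 + (-1)·37
37 = 1 × 20 + 17  ⟹  17 = (-1)·57 + (2)·37
20 = 1 × 17 + 3  ⟹  3 = (2)·57 + (-3)·37
17 = 5 × 3 + 2  ⟹  2 = (-11)·57 + (17)·37
3 = 1 × 2 + 1  ⟹  1 = (13)·57 + (-20)·37
So (-20)·37 ≡ 1 (mod 57), i.e. 37^(-1) ≡ -20 ≡ 37 (mod 57).
Check: 37 × 37 = 1369 ≡ 1 (mod 57)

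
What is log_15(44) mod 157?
62

Baby-step giant-step with step n = ⌈√157⌉ = 13.
Baby steps 15^j mod 157 (j:value) for j=0..12: 0:1, 1:15, 2:68, 3:78, 4:71, 5:123, 6:118, 7:43, 8:17, 9:98, 10:57, 11:70, 12:108.
Giant-step multiplier: 15^(-13) ≡ 15^(156-13) = 15^143 ≡ 22 (mod 157).
Giant steps γ_i = 44·22^i mod 157: γ_0=44, γ_1=26, γ_2=101, γ_3=24, γ_4=57 (in table at j=10).
x = i·n + j = 4·13 + 10 = 62.
Check: 15^62 ≡ 44 (mod 157).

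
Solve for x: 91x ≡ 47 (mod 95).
x ≡ 12 (mod 95)

gcd(91, 95) = 1, which divides 47, so solutions exist.
Find 91^(-1) mod 95 by the extended Euclidean algorithm:
95 = 1 × 91 + 4  ⟹  4 = (1)·95 + (-1)·91
91 = 22 × 4 + 3  ⟹  3 = (-22)·95 + (23)·91
4 = 1 × 3 + 1  ⟹  1 = (23)·95 + (-24)·91
So (-24)·91 ≡ 1 (mod 95), i.e. 91^(-1) ≡ -24 ≡ 71 (mod 95).
x ≡ 71 × 47 = 3337 ≡ 12 (mod 95).
Check: 91 × 12 = 1092 ≡ 47 (mod 95).
Unique solution: x ≡ 12 (mod 95)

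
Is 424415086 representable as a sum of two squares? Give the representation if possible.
Not possible

Factorization: 424415086 = 2 × 37 × 179^3
By Fermat: n is sum of two squares iff every prime p ≡ 3 (mod 4) appears to even power.
Prime(s) ≡ 3 (mod 4) with odd exponent: [(179, 3)]
Therefore 424415086 cannot be expressed as a² + b².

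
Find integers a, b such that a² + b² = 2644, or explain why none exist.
12² + 50² (a=12, b=50)

Factorization: 2644 = 2^2 × 661
By Fermat: n is sum of two squares iff every prime p ≡ 3 (mod 4) appears to even power.
All primes ≡ 3 (mod 4) appear to even power.
Search a = 0, 1, 2, … for 2644 - a² a perfect square: first hit at a = 12: 2644 - 144 = 2500 = 50².
2644 = 12² + 50² = 144 + 2500 ✓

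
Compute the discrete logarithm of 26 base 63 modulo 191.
172

Baby-step giant-step with step n = ⌈√191⌉ = 14.
Baby steps 63^j mod 191 (j:value) for j=0..13: 0:1, 1:63, 2:149, 3:28, 4:45, 5:161, 6:20, 7:114, 8:115, 9:178, 10:136, 11:164, 12:18, 13:179.
Giant-step multiplier: 63^(-14) ≡ 63^(190-14) = 63^176 ≡ 24 (mod 191).
Giant steps γ_i = 26·24^i mod 191: γ_0=26, γ_1=51, γ_2=78, γ_3=153, γ_4=43, γ_5=77, γ_6=129, γ_7=40, γ_8=5, γ_9=120, γ_10=15, γ_11=169, γ_12=45 (in table at j=4).
x = i·n + j = 12·14 + 4 = 172.
Check: 63^172 ≡ 26 (mod 191).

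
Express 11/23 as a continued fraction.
[0; 2, 11]

Euclidean algorithm steps:
11 = 0 × 23 + 11
23 = 2 × 11 + 1
11 = 11 × 1 + 0
Continued fraction: [0; 2, 11]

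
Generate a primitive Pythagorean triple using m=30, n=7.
(851, 420, 949)

Euclid's formula: a = m² - n², b = 2mn, c = m² + n²
m = 30, n = 7
a = 30² - 7² = 900 - 49 = 851
b = 2 × 30 × 7 = 420
c = 30² + 7² = 900 + 49 = 949
Verification: 851² + 420² = 724201 + 176400 = 900601 = 949² ✓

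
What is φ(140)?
48

140 = 2^2 × 5 × 7
φ(n) = n × ∏(1 - 1/p) for each prime p dividing n
φ(140) = 140 × (1 - 1/2) × (1 - 1/5) × (1 - 1/7) = 48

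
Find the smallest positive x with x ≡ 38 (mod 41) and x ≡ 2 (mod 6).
38

Using Chinese Remainder Theorem:
M = 41 × 6 = 246
M1 = 6, M2 = 41
y1 = 6^(-1) mod 41 = 7
y2 = 41^(-1) mod 6 = 5
x = (38×6×7 + 2×41×5) mod 246 = 38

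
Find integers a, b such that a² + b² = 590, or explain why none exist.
Not possible

Factorization: 590 = 2 × 5 × 59
By Fermat: n is sum of two squares iff every prime p ≡ 3 (mod 4) appears to even power.
Prime(s) ≡ 3 (mod 4) with odd exponent: [(59, 1)]
Therefore 590 cannot be expressed as a² + b².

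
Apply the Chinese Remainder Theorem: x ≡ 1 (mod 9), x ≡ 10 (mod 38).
10

Using Chinese Remainder Theorem:
M = 9 × 38 = 342
M1 = 38, M2 = 9
y1 = 38^(-1) mod 9 = 5
y2 = 9^(-1) mod 38 = 17
x = (1×38×5 + 10×9×17) mod 342 = 10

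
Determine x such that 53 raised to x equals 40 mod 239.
210

Baby-step giant-step with step n = ⌈√239⌉ = 16.
Baby steps 53^j mod 239 (j:value) for j=0..15: 0:1, 1:53, 2:180, 3:219, 4:135, 5:224, 6:161, 7:168, 8:61, 9:126, 10:225, 11:214, 12:109, 13:41, 14:22, 15:210.
Giant-step multiplier: 53^(-16) ≡ 53^(238-16) = 53^222 ≡ 58 (mod 239).
Giant steps γ_i = 40·58^i mod 239: γ_0=40, γ_1=169, γ_2=3, γ_3=174, γ_4=54, γ_5=25, γ_6=16, γ_7=211, γ_8=49, γ_9=213, γ_10=165, γ_11=10, γ_12=102, γ_13=180 (in table at j=2).
x = i·n + j = 13·16 + 2 = 210.
Check: 53^210 ≡ 40 (mod 239).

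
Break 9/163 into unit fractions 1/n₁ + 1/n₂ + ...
1/19 + 1/388 + 1/171663 + 1/41255288134 + 1/4254996997507147716756

Greedy algorithm:
9/163: ceiling(163/9) = 19, use 1/19
8/3097: ceiling(3097/8) = 388, use 1/388
7/1201636: ceiling(1201636/7) = 171663, use 1/171663
5/206276440668: ceiling(206276440668/5) = 41255288134, use 1/41255288134
1/4254996997507147716756: ceiling(4254996997507147716756/1) = 4254996997507147716756, use 1/4254996997507147716756
Result: 9/163 = 1/19 + 1/388 + 1/171663 + 1/41255288134 + 1/4254996997507147716756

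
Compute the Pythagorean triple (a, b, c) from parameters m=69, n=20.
(4361, 2760, 5161)

Euclid's formula: a = m² - n², b = 2mn, c = m² + n²
m = 69, n = 20
a = 69² - 20² = 4761 - 400 = 4361
b = 2 × 69 × 20 = 2760
c = 69² + 20² = 4761 + 400 = 5161
Verification: 4361² + 2760² = 19018321 + 7617600 = 26635921 = 5161² ✓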